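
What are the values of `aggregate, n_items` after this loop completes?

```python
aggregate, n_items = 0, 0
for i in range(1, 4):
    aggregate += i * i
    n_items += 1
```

Sum of squares and count
`aggregate, n_items` takes the values: (0, 0) → (1, 0) → (1, 1) → (5, 1) → (5, 2) → (14, 2) → (14, 3)

Answer: 14, 3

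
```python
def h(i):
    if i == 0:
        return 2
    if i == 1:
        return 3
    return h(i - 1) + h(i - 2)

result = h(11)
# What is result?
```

Build up from base cases: h(0)=2, h(1)=3, h(2)=5, h(3)=8, h(4)=13, h(5)=21, h(6)=34, ..., h(11)=377

Answer: 377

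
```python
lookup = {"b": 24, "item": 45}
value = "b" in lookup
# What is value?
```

Trace:
`lookup = {"b": 24, "item": 45}` → lookup = {'b': 24, 'item': 45}
`value = "b" in lookup` → value = True
So value = True

Answer: True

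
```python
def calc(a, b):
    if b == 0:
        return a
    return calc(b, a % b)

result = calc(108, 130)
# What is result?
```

calc(108, 130) -> calc(130, 108) -> calc(108, 22) -> calc(22, 20) -> calc(20, 2) -> calc(2, 0) -> 2

Answer: 2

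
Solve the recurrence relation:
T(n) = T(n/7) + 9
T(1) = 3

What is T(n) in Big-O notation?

Each step divides n by 7 and adds 9. After log_7(n) steps we reach T(1)=3. So T(n) = 9·log_7(n) + 3 = O(log n).

Answer: O(log n)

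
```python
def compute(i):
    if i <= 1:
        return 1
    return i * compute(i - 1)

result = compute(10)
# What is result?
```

compute(10) = 10 * 9 * 8 * 7 * 6 * 5 * 4 * 3 * 2 * 1 = 3628800

Answer: 3628800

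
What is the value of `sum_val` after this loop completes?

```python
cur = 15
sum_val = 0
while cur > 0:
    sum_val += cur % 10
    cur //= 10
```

Sum digits of 15
`sum_val` takes the values: 0 → 5 → 6

Answer: 6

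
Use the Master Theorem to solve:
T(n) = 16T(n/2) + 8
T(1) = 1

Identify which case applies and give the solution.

a=16, b=2, f(n)=8. log_2(16) = 4. Since c=0 < 4, Case 1 applies: T(n) = Θ(n^log_b(a)) = O(n^4).

Answer: O(n^4) - Case 1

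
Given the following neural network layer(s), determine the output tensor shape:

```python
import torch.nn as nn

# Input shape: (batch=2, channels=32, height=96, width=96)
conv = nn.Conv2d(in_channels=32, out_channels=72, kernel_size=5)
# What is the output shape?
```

Input: (2, 32, 96, 96) -> Output: (2, 72, 92, 92)

Answer: (2, 72, 92, 92)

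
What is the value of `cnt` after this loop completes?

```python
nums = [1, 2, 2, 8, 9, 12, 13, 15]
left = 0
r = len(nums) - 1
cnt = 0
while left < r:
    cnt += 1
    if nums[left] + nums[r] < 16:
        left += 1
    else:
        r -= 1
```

Steps to find pair summing to 16
`cnt` takes the values: 0 → 1 → 2 → 3 → 4 → 5 → 6 → 7

Answer: 7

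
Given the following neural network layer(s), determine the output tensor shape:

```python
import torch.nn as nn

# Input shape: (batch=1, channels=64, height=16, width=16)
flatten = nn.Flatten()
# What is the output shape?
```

Input: (1, 64, 16, 16) -> Output: (1, 16384)

Answer: (1, 16384)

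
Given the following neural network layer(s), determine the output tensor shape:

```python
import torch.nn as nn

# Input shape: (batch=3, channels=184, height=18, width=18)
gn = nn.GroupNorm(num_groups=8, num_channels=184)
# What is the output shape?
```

Input: (3, 184, 18, 18) -> Output: (3, 184, 18, 18)

Answer: (3, 184, 18, 18)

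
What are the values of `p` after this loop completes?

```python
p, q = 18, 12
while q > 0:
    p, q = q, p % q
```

GCD of 18 and 12
`p` takes the values: 18 → 12 → 6

Answer: 6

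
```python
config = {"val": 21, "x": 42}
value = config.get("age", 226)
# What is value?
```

Trace:
`config = {"val": 21, "x": 42}` → config = {'val': 21, 'x': 42}
`value = config.get("age", 226)` → value = 226
So value = 226

Answer: 226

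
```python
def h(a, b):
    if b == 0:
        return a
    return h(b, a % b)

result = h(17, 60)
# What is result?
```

h(17, 60) -> h(60, 17) -> h(17, 9) -> h(9, 8) -> h(8, 1) -> h(1, 0) -> 1

Answer: 1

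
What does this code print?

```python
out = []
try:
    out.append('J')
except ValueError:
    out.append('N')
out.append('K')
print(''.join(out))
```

Execution trace: 'J' (try body, no exception) → 'K' (after the try/except). Output: JK

Answer: JK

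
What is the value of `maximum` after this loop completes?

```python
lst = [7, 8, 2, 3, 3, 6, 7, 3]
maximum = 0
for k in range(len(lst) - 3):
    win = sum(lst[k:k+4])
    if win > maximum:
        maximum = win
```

Max sum of 4-element window in [7, 8, 2, 3, 3, 6, 7, 3]
`maximum` takes the values: 0 → 20

Answer: 20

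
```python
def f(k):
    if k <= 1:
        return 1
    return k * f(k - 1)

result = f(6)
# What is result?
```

f(6) = 6 * 5 * 4 * 3 * 2 * 1 = 720

Answer: 720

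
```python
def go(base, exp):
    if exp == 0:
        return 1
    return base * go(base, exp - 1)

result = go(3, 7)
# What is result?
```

go(3, 7) = 3 * 3 * 3 * 3 * 3 * 3 * 3 = 2187

Answer: 2187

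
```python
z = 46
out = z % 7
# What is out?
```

Trace:
`z = 46` → z = 46
`out = z % 7` → out = 4
So out = 4

Answer: 4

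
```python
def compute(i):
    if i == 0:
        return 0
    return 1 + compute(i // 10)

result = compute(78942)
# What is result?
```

Count of digits of 78942: 5

Answer: 5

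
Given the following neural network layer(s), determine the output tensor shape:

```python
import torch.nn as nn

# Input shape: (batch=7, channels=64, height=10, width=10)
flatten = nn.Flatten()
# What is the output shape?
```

Input: (7, 64, 10, 10) -> Output: (7, 6400)

Answer: (7, 6400)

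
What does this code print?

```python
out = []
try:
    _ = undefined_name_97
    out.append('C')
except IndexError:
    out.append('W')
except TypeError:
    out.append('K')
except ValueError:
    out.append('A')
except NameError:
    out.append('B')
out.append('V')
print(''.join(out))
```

Execution trace: 'B' (except NameError) → 'V' (after the try/except). Output: BV

Answer: BV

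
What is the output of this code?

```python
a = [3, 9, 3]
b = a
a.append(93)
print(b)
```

Key concept: basic list aliasing.
Step by step:
`a = [3, 9, 3]` → a = [3, 9, 3]
`b = a` → b = [3, 9, 3] (same object as a)
`a.append(93)` → a = [3, 9, 3, 93] (same object as b); b = [3, 9, 3, 93] (same object as a)
`print(b)` → prints [3, 9, 3, 93]

Answer: [3, 9, 3, 93]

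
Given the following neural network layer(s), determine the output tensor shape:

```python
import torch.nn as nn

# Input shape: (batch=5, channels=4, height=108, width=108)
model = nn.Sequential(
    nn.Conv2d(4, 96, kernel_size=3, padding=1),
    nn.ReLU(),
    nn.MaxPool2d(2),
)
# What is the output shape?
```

Input: (5, 4, 108, 108) -> after Conv2d: (5, 96, 108, 108) -> after ReLU: (5, 96, 108, 108) -> Output: (5, 96, 54, 54)

Answer: (5, 96, 54, 54)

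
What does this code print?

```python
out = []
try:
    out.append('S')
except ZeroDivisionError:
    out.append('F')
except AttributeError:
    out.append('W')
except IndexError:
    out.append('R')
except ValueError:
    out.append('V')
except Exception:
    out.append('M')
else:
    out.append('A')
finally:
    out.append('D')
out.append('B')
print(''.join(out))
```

Execution trace: 'S' (try body, no exception) → 'A' (else) → 'D' (finally) → 'B' (after the try/except). Output: SADB

Answer: SADB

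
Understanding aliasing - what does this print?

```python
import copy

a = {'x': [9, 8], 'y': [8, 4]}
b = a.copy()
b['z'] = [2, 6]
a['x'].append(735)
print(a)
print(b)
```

Key concept: shallow copy of dict with mutable values.
Step by step:
`a = {'x': [9, 8], 'y': [8, 4]}` → a = {'x': [9, 8], 'y': [8, 4]}
`b = a.copy()` → b = {'x': [9, 8], 'y': [8, 4]}
`b['z'] = [2, 6]` → b = {'x': [9, 8], 'y': [8, 4], 'z': [2, 6]}
`a['x'].append(735)` → a = {'x': [9, 8, 735], 'y': [8, 4]}; b = {'x': [9, 8, 735], 'y': [8, 4], 'z': [2, 6]}
`print(a)` → prints {'x': [9, 8, 735], 'y': [8, 4]}
`print(b)` → prints {'x': [9, 8, 735], 'y': [8, 4], 'z': [2, 6]}

Answer:
{'x': [9, 8, 735], 'y': [8, 4]}
{'x': [9, 8, 735], 'y': [8, 4], 'z': [2, 6]}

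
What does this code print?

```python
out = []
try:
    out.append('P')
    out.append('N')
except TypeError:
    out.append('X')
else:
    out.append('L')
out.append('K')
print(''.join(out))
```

Execution trace: 'P' (try body) → 'N' (try body, no exception) → 'L' (else) → 'K' (after the try/except). Output: PNLK

Answer: PNLK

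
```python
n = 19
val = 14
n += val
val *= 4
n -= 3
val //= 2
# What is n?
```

Trace:
`n = 19` → n = 19
`val = 14` → val = 14
`n += val` → n = 33
`val *= 4` → val = 56
`n -= 3` → n = 30
`val //= 2` → val = 28
So n = 30

Answer: 30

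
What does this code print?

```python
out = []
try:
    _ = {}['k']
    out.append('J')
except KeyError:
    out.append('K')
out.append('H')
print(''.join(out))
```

Execution trace: 'K' (except KeyError) → 'H' (after the try/except). Output: KH

Answer: KH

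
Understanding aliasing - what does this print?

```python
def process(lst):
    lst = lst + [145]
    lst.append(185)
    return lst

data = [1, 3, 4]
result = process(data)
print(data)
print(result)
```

Key concept: rebinding parameter vs mutation.
Step by step:
`data = [1, 3, 4]` → data = [1, 3, 4]
`result = process(data)` → result = [1, 3, 4, 145, 185]
`print(data)` → prints [1, 3, 4]
`print(result)` → prints [1, 3, 4, 145, 185]

Answer:
[1, 3, 4]
[1, 3, 4, 145, 185]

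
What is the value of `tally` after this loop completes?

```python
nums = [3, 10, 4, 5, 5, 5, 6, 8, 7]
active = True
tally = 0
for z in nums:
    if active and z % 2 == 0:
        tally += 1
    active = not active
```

Count even values at even positions
`tally` takes the values: 0 → 1 → 2

Answer: 2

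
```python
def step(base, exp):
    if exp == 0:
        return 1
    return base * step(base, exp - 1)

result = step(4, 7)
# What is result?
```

step(4, 7) = 4 * 4 * 4 * 4 * 4 * 4 * 4 = 16384

Answer: 16384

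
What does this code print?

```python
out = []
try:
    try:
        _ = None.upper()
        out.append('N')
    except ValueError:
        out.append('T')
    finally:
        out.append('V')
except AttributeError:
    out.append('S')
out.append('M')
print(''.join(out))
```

Execution trace: 'V' (finally) → 'S' (outer except AttributeError) → 'M' (after the try/except). Output: VSM

Answer: VSM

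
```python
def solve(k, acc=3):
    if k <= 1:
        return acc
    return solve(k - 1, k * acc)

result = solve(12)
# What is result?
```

Accumulator trace (n, acc): (12, 3) -> (11, 36) -> (10, 396) -> (9, 3960) -> (8, 35640) -> (7, 285120) -> (6, 1995840) -> (5, 11975040) -> (4, 59875200) -> (3, 239500800) -> (2, 718502400) -> (1, 1437004800) -> return 1437004800

Answer: 1437004800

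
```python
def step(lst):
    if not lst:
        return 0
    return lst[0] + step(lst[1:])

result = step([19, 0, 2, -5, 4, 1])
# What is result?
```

19 + 0 + 2 + (-5) + 4 + 1 + 0 = 21

Answer: 21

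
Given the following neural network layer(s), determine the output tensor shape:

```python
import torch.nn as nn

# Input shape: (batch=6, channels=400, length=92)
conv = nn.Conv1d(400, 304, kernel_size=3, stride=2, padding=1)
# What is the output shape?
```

Input: (6, 400, 92) -> Output: (6, 304, 46)

Answer: (6, 304, 46)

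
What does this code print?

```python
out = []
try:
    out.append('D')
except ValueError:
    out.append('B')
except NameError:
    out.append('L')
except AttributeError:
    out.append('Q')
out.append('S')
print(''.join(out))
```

Execution trace: 'D' (try body, no exception) → 'S' (after the try/except). Output: DS

Answer: DS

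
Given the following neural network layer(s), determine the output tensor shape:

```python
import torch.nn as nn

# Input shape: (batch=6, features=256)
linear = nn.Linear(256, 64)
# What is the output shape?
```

Input: (6, 256) -> Output: (6, 64)

Answer: (6, 64)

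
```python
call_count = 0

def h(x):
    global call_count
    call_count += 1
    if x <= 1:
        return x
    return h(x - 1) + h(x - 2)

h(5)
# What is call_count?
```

Calls(x) = 1 + Calls(x-1) + Calls(x-2); Calls(0)=Calls(1)=1. For x=5 this gives 15.

Answer: 15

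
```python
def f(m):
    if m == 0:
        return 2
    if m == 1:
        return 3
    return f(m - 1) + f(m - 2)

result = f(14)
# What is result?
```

Build up from base cases: f(0)=2, f(1)=3, f(2)=5, f(3)=8, f(4)=13, f(5)=21, f(6)=34, ..., f(14)=1597

Answer: 1597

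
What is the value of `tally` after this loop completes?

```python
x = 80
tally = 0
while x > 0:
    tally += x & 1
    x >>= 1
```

Count set bits in 80 (binary: 0b1010000)
`tally` takes the values: 0 → 1 → 2

Answer: 2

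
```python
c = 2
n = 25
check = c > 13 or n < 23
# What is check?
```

Trace:
`c = 2` → c = 2
`n = 25` → n = 25
`check = c > 13 or n < 23` → check = False
So check = False

Answer: False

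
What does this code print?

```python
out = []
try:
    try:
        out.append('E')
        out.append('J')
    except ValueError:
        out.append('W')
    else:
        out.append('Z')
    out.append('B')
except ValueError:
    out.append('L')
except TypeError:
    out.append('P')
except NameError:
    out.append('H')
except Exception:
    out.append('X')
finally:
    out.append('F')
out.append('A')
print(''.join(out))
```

Execution trace: 'E' (inner try body) → 'J' (inner try body, no exception) → 'Z' (inner else) → 'B' (try body, no exception) → 'F' (finally) → 'A' (after the try/except). Output: EJZBFA

Answer: EJZBFA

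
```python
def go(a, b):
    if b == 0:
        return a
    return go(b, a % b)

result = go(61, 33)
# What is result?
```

go(61, 33) -> go(33, 28) -> go(28, 5) -> go(5, 3) -> go(3, 2) -> go(2, 1) -> go(1, 0) -> 1

Answer: 1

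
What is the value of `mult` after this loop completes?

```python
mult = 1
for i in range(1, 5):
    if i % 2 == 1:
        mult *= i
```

Product of odd numbers 1 to 4
`mult` takes the values: 1 → 3

Answer: 3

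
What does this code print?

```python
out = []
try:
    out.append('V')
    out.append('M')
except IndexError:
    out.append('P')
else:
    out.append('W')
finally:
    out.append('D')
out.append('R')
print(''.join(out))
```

Execution trace: 'V' (try body) → 'M' (try body, no exception) → 'W' (else) → 'D' (finally) → 'R' (after the try/except). Output: VMWDR

Answer: VMWDR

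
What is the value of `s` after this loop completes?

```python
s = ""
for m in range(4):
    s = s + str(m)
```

Concatenate digits 0 to 3
`s` takes the values: "" → "0" → "01" → "012" → "0123"

Answer: "0123"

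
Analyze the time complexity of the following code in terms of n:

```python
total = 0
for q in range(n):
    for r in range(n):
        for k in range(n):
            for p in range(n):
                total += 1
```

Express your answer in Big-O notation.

Each loop level contributes: n × n × n × n. Multiplying the contributions gives O(n^4).

Answer: O(n^4)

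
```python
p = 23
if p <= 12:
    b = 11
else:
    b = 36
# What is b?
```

Trace:
`p = 23` → p = 23
`if p <= 12: ...` → p <= 12 is False, take else branch → b = 36
So b = 36

Answer: 36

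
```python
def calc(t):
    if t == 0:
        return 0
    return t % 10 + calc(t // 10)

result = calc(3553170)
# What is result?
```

Sum of digits of 3553170: 0 + 7 + 1 + 3 + 5 + 5 + 3 = 24

Answer: 24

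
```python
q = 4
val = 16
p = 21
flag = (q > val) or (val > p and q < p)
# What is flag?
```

Trace:
`q = 4` → q = 4
`val = 16` → val = 16
`p = 21` → p = 21
`flag = (q > val) or (val > p and q < p)` → flag = False
So flag = False

Answer: False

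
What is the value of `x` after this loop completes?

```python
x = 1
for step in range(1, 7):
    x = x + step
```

Start at 1, add 1 through 6
`x` takes the values: 1 → 2 → 4 → 7 → 11 → 16 → 22

Answer: 22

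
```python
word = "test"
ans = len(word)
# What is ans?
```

Trace:
`word = "test"` → word = 'test'
`ans = len(word)` → ans = 4
So ans = 4

Answer: 4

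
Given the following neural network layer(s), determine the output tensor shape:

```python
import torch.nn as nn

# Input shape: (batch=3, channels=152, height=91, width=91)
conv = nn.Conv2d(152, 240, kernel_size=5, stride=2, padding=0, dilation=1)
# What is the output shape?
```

Input: (3, 152, 91, 91) -> Output: (3, 240, 44, 44)

Answer: (3, 240, 44, 44)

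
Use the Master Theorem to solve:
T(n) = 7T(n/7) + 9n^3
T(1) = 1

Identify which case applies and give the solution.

a=7, b=7, f(n)=9n^3. log_7(7) = 1. Since c=3 > 1 and the regularity condition holds (7(n/7)^3 = (7/7^3)n^3 with 7/7^3 < 1), Case 3 applies: T(n) = Θ(f(n)) = O(n^3).

Answer: O(n^3) - Case 3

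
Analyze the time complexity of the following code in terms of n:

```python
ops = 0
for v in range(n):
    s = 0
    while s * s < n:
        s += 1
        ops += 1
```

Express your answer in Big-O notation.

Each loop level contributes: n × √n. Multiplying the contributions gives O(n√n).

Answer: O(n√n)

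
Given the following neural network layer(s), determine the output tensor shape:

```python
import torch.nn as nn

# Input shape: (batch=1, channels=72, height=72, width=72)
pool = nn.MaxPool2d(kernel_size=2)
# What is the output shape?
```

Input: (1, 72, 72, 72) -> Output: (1, 72, 36, 36)

Answer: (1, 72, 36, 36)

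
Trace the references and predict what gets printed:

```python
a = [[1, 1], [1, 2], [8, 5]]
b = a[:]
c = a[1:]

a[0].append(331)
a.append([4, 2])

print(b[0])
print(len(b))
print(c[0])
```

Key concept: slice with nested mutation.
Step by step:
`a = [[1, 1], [1, 2], [8, 5]]` → a = [[1, 1], [1, 2], [8, 5]]
`b = a[:]` → b = [[1, 1], [1, 2], [8, 5]]
`c = a[1:]` → c = [[1, 2], [8, 5]]
`a[0].append(331)` → a = [[1, 1, 331], [1, 2], [8, 5]]; b = [[1, 1, 331], [1, 2], [8, 5]]
`a.append([4, 2])` → a = [[1, 1, 331], [1, 2], [8, 5], [4, 2]]
`print(b[0])` → prints [1, 1, 331]
`print(len(b))` → prints 3
`print(c[0])` → prints [1, 2]

Answer:
[1, 1, 331]
3
[1, 2]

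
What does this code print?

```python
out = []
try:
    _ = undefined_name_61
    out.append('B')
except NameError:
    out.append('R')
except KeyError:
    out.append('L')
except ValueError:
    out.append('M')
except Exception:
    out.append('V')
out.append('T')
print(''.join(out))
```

Execution trace: 'R' (except NameError) → 'T' (after the try/except). Output: RT

Answer: RT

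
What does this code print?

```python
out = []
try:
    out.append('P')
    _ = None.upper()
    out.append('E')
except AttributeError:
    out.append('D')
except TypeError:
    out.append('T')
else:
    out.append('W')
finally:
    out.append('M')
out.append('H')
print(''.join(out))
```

Execution trace: 'P' (try body) → 'D' (except AttributeError) → 'M' (finally) → 'H' (after the try/except). Output: PDMH

Answer: PDMH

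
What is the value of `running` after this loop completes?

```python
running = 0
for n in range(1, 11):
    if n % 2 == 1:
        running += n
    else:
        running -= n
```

Add odd, subtract even
`running` takes the values: 0 → 1 → -1 → 2 → -2 → 3 → -3 → 4 → -4 → 5 → -5

Answer: -5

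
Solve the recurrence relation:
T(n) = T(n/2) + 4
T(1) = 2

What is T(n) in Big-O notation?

Each step divides n by 2 and adds 4. After log_2(n) steps we reach T(1)=2. So T(n) = 4·log_2(n) + 2 = O(log n).

Answer: O(log n)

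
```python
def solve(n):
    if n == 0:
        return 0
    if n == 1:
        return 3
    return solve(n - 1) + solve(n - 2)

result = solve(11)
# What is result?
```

Build up from base cases: solve(0)=0, solve(1)=3, solve(2)=3, solve(3)=6, solve(4)=9, solve(5)=15, solve(6)=24, ..., solve(11)=267

Answer: 267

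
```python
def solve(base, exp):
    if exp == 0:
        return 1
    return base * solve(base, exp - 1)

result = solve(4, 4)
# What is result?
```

solve(4, 4) = 4 * 4 * 4 * 4 = 256

Answer: 256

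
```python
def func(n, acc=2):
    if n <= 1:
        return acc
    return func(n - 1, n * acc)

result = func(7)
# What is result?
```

Accumulator trace (n, acc): (7, 2) -> (6, 14) -> (5, 84) -> (4, 420) -> (3, 1680) -> (2, 5040) -> (1, 10080) -> return 10080

Answer: 10080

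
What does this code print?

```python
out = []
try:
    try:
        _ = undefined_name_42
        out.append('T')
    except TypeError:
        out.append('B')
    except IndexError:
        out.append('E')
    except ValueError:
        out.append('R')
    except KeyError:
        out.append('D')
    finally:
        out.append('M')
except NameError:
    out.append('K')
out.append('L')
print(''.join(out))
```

Execution trace: 'M' (finally) → 'K' (outer except NameError) → 'L' (after the try/except). Output: MKL

Answer: MKL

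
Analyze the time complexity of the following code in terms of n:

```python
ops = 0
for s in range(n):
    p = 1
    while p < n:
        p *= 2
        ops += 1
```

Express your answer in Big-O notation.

Each loop level contributes: n × log n. Multiplying the contributions gives O(n log n).

Answer: O(n log n)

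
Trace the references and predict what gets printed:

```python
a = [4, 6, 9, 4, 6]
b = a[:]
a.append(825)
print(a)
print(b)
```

Key concept: slice [:] creates copy.
Step by step:
`a = [4, 6, 9, 4, 6]` → a = [4, 6, 9, 4, 6]
`b = a[:]` → b = [4, 6, 9, 4, 6]
`a.append(825)` → a = [4, 6, 9, 4, 6, 825]
`print(a)` → prints [4, 6, 9, 4, 6, 825]
`print(b)` → prints [4, 6, 9, 4, 6]

Answer:
[4, 6, 9, 4, 6, 825]
[4, 6, 9, 4, 6]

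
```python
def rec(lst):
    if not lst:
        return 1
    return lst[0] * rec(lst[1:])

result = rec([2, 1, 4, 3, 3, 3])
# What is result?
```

Product over [2, 1, 4, 3, 3, 3] = 2 * 1 * 4 * 3 * 3 * 3 = 216

Answer: 216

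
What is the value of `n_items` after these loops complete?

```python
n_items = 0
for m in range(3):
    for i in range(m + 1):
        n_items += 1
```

Triangle: 1 + 2 + ... + 3
`n_items` takes the values: 0 → 1 → 2 → 3 → 4 → 5 → 6

Answer: 6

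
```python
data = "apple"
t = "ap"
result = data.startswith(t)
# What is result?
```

Trace:
`data = "apple"` → data = 'apple'
`t = "ap"` → t = 'ap'
`result = data.startswith(t)` → result = True
So result = True

Answer: True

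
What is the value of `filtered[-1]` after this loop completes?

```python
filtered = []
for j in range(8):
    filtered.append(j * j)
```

Last element of squares 0 to 7
`filtered` takes the values: [] → [0] → [0, 1] → [0, 1, 4] → [0, 1, 4, 9] → [0, 1, 4, 9, 16] → [0, 1, 4, 9, 16, 25] → [0, 1, 4, 9, 16, 25, 36] → [0, 1, 4, 9, 16, 25, 36, 49]
So `filtered[-1]` = 49

Answer: 49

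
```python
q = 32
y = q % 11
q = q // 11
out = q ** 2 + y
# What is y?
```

Trace:
`q = 32` → q = 32
`y = q % 11` → y = 10
`q = q // 11` → q = 2
`out = q ** 2 + y` → out = 14
So y = 10

Answer: 10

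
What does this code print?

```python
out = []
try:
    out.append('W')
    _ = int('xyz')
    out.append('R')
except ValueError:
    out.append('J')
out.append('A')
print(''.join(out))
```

Execution trace: 'W' (try body) → 'J' (except ValueError) → 'A' (after the try/except). Output: WJA

Answer: WJA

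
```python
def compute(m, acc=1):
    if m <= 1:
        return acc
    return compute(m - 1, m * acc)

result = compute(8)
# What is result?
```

Accumulator trace (n, acc): (8, 1) -> (7, 8) -> (6, 56) -> (5, 336) -> (4, 1680) -> (3, 6720) -> (2, 20160) -> (1, 40320) -> return 40320

Answer: 40320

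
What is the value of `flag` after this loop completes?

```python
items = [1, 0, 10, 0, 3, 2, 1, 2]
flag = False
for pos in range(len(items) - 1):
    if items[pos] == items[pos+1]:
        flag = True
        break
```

Check consecutive duplicates in [1, 0, 10, 0, 3, 2, 1, 2]
`flag` takes the values: False

Answer: False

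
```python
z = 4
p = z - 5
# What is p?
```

Trace:
`z = 4` → z = 4
`p = z - 5` → p = -1
So p = -1

Answer: -1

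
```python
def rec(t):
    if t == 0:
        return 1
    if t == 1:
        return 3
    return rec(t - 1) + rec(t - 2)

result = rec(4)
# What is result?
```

Build up from base cases: rec(0)=1, rec(1)=3, rec(2)=4, rec(3)=7, rec(4)=11

Answer: 11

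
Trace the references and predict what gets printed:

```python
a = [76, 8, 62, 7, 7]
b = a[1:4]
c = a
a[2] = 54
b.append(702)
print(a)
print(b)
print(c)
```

Key concept: slice vs alias.
Step by step:
`a = [76, 8, 62, 7, 7]` → a = [76, 8, 62, 7, 7]
`b = a[1:4]` → b = [8, 62, 7]
`c = a` → c = [76, 8, 62, 7, 7] (same object as a)
`a[2] = 54` → a = [76, 8, 54, 7, 7] (same object as c); c = [76, 8, 54, 7, 7] (same object as a)
`b.append(702)` → b = [8, 62, 7, 702]
`print(a)` → prints [76, 8, 54, 7, 7]
`print(b)` → prints [8, 62, 7, 702]
`print(c)` → prints [76, 8, 54, 7, 7]

Answer:
[76, 8, 54, 7, 7]
[8, 62, 7, 702]
[76, 8, 54, 7, 7]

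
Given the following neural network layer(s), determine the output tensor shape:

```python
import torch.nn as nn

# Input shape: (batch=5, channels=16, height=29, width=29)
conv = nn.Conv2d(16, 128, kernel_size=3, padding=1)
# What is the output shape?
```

Input: (5, 16, 29, 29) -> Output: (5, 128, 29, 29)

Answer: (5, 128, 29, 29)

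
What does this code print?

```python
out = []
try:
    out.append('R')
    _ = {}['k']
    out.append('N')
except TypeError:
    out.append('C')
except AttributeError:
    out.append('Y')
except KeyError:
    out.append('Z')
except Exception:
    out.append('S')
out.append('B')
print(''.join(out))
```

Execution trace: 'R' (try body) → 'Z' (except KeyError) → 'B' (after the try/except). Output: RZB

Answer: RZB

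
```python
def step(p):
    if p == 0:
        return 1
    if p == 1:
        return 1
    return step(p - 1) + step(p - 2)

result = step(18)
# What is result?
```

Build up from base cases: step(0)=1, step(1)=1, step(2)=2, step(3)=3, step(4)=5, step(5)=8, step(6)=13, ..., step(18)=4181

Answer: 4181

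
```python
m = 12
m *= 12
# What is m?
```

Trace:
`m = 12` → m = 12
`m *= 12` → m = 144
So m = 144

Answer: 144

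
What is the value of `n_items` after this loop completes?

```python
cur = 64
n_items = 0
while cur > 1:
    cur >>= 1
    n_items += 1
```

Count right shifts until 1
`n_items` takes the values: 0 → 1 → 2 → 3 → 4 → 5 → 6

Answer: 6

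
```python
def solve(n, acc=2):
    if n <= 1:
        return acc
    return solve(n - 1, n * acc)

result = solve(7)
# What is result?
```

Accumulator trace (n, acc): (7, 2) -> (6, 14) -> (5, 84) -> (4, 420) -> (3, 1680) -> (2, 5040) -> (1, 10080) -> return 10080

Answer: 10080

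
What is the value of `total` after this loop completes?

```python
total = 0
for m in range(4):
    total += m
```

Sum of 0 to 3 = 6
`total` takes the values: 0 → 1 → 3 → 6

Answer: 6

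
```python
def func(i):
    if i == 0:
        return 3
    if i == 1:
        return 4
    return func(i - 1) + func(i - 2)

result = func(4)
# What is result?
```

Build up from base cases: func(0)=3, func(1)=4, func(2)=7, func(3)=11, func(4)=18

Answer: 18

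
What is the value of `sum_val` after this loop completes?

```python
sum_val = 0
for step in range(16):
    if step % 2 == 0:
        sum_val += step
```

Sum of even numbers 0 to 15
`sum_val` takes the values: 0 → 2 → 6 → 12 → 20 → 30 → 42 → 56

Answer: 56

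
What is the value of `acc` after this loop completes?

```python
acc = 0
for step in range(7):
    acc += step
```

Sum of 0 to 6 = 21
`acc` takes the values: 0 → 1 → 3 → 6 → 10 → 15 → 21

Answer: 21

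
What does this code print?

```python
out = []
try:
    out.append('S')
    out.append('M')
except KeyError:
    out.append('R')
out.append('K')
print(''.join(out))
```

Execution trace: 'S' (try body) → 'M' (try body, no exception) → 'K' (after the try/except). Output: SMK

Answer: SMK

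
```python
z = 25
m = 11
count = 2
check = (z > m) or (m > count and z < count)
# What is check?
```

Trace:
`z = 25` → z = 25
`m = 11` → m = 11
`count = 2` → count = 2
`check = (z > m) or (m > count and z < count)` → check = True
So check = True

Answer: True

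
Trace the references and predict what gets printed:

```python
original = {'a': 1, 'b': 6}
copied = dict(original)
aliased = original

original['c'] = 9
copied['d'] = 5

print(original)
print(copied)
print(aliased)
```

Key concept: dict() creates copy, assignment creates alias.
Step by step:
`original = {'a': 1, 'b': 6}` → original = {'a': 1, 'b': 6}
`copied = dict(original)` → copied = {'a': 1, 'b': 6}
`aliased = original` → aliased = {'a': 1, 'b': 6} (same object as original)
`original['c'] = 9` → original = {'a': 1, 'b': 6, 'c': 9} (same object as aliased); aliased = {'a': 1, 'b': 6, 'c': 9} (same object as original)
`copied['d'] = 5` → copied = {'a': 1, 'b': 6, 'd': 5}
`print(original)` → prints {'a': 1, 'b': 6, 'c': 9}
`print(copied)` → prints {'a': 1, 'b': 6, 'd': 5}
`print(aliased)` → prints {'a': 1, 'b': 6, 'c': 9}

Answer:
{'a': 1, 'b': 6, 'c': 9}
{'a': 1, 'b': 6, 'd': 5}
{'a': 1, 'b': 6, 'c': 9}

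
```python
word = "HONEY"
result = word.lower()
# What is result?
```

Trace:
`word = "HONEY"` → word = 'HONEY'
`result = word.lower()` → result = 'honey'
So result = 'honey'

Answer: 'honey'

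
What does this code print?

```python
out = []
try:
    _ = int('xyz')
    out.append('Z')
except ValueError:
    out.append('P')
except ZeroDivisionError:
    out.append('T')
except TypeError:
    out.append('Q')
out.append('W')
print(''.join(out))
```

Execution trace: 'P' (except ValueError) → 'W' (after the try/except). Output: PW

Answer: PW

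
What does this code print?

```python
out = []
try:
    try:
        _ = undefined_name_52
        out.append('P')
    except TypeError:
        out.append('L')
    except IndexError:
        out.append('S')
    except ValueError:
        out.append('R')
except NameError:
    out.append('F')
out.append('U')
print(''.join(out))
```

Execution trace: 'F' (outer except NameError) → 'U' (after the try/except). Output: FU

Answer: FU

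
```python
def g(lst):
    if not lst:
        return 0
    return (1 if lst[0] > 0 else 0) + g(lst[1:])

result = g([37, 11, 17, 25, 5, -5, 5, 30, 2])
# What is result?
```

Count of positive elements in [37, 11, 17, 25, 5, -5, 5, 30, 2] = 8

Answer: 8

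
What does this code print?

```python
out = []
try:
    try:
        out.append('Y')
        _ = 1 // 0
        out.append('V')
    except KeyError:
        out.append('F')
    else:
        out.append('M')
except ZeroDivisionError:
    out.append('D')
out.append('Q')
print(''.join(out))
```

Execution trace: 'Y' (try body) → 'D' (outer except ZeroDivisionError) → 'Q' (after the try/except). Output: YDQ

Answer: YDQ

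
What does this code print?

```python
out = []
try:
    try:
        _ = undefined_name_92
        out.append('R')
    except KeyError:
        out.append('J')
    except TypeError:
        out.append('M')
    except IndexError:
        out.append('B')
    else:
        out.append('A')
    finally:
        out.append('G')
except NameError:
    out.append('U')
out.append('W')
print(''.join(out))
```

Execution trace: 'G' (inner finally) → 'U' (outer except NameError) → 'W' (after the try/except). Output: GUW

Answer: GUW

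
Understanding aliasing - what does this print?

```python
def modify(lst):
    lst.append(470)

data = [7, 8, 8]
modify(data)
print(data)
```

Key concept: function modifies passed list.
Step by step:
`data = [7, 8, 8]` → data = [7, 8, 8]
`modify(data)` → data = [7, 8, 8, 470]
`print(data)` → prints [7, 8, 8, 470]

Answer: [7, 8, 8, 470]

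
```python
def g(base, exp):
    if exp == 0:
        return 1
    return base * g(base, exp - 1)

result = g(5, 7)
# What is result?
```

g(5, 7) = 5 * 5 * 5 * 5 * 5 * 5 * 5 = 78125

Answer: 78125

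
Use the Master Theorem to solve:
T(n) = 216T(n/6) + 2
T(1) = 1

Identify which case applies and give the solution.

a=216, b=6, f(n)=2. log_6(216) = 3. Since c=0 < 3, Case 1 applies: T(n) = Θ(n^log_b(a)) = O(n^3).

Answer: O(n^3) - Case 1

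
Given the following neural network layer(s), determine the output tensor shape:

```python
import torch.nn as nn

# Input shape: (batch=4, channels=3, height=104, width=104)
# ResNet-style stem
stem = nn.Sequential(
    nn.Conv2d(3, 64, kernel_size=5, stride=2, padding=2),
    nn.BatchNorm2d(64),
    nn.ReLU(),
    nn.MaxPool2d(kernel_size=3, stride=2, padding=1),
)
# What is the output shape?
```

Input: (4, 3, 104, 104) -> after Conv2d 5x5 stride=2: (4, 64, 52, 52) -> Output: (4, 64, 26, 26)

Answer: (4, 64, 26, 26)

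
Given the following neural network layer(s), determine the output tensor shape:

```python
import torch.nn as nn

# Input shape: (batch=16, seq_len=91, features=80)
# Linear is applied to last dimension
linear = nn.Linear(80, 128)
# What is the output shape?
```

Input: (16, 91, 80) -> Output: (16, 91, 128)

Answer: (16, 91, 128)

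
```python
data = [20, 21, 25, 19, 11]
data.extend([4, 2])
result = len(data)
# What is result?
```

Trace:
`data = [20, 21, 25, 19, 11]` → data = [20, 21, 25, 19, 11]
`data.extend([4, 2])` → data = [20, 21, 25, 19, 11, 4, 2]
`result = len(data)` → result = 7
So result = 7

Answer: 7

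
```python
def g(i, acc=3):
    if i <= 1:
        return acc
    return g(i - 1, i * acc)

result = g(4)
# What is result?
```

Accumulator trace (n, acc): (4, 3) -> (3, 12) -> (2, 36) -> (1, 72) -> return 72

Answer: 72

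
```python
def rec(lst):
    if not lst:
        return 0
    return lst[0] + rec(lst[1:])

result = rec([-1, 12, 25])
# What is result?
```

(-1) + 12 + 25 + 0 = 36

Answer: 36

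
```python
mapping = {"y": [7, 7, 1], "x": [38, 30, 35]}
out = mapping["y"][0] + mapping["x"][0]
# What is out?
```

Trace:
`mapping = {"y": [7, 7, 1], "x": [38, 30, 35]}` → mapping = {'y': [7, 7, 1], 'x': [38, 30, 35]}
`out = mapping["y"][0] + mapping["x"][0]` → out = 45
So out = 45

Answer: 45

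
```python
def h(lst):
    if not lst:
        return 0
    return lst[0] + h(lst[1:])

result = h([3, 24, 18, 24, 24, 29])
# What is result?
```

3 + 24 + 18 + 24 + 24 + 29 + 0 = 122

Answer: 122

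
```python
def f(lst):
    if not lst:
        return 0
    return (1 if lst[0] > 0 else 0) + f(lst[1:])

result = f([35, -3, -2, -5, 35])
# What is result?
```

Count of positive elements in [35, -3, -2, -5, 35] = 2

Answer: 2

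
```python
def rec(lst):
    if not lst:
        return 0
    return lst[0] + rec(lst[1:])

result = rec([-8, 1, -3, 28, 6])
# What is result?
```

(-8) + 1 + (-3) + 28 + 6 + 0 = 24

Answer: 24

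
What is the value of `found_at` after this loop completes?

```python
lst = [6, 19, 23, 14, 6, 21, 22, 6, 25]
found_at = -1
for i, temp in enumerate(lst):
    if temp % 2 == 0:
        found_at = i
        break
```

First even number index in [6, 19, 23, 14, 6, 21, 22, 6, 25]
`found_at` takes the values: -1 → 0

Answer: 0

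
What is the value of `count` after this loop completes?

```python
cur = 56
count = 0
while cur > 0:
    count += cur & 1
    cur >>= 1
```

Count set bits in 56 (binary: 0b111000)
`count` takes the values: 0 → 1 → 2 → 3

Answer: 3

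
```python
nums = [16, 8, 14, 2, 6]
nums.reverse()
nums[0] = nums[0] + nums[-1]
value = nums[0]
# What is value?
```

Trace:
`nums = [16, 8, 14, 2, 6]` → nums = [16, 8, 14, 2, 6]
`nums.reverse()` → nums = [6, 2, 14, 8, 16]
`nums[0] = nums[0] + nums[-1]` → nums = [22, 2, 14, 8, 16]
`value = nums[0]` → value = 22
So value = 22

Answer: 22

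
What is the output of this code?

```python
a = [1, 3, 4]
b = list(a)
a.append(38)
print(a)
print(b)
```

Key concept: list() constructor creates copy.
Step by step:
`a = [1, 3, 4]` → a = [1, 3, 4]
`b = list(a)` → b = [1, 3, 4]
`a.append(38)` → a = [1, 3, 4, 38]
`print(a)` → prints [1, 3, 4, 38]
`print(b)` → prints [1, 3, 4]

Answer:
[1, 3, 4, 38]
[1, 3, 4]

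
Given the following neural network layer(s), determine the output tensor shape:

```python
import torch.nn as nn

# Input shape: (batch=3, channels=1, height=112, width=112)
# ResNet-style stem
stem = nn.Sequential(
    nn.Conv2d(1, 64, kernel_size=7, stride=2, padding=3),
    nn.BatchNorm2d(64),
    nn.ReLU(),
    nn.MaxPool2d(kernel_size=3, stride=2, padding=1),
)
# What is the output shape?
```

Input: (3, 1, 112, 112) -> after Conv2d 7x7 stride=2: (3, 64, 56, 56) -> Output: (3, 64, 28, 28)

Answer: (3, 64, 28, 28)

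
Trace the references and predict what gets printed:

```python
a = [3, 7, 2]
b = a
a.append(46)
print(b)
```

Key concept: basic list aliasing.
Step by step:
`a = [3, 7, 2]` → a = [3, 7, 2]
`b = a` → b = [3, 7, 2] (same object as a)
`a.append(46)` → a = [3, 7, 2, 46] (same object as b); b = [3, 7, 2, 46] (same object as a)
`print(b)` → prints [3, 7, 2, 46]

Answer: [3, 7, 2, 46]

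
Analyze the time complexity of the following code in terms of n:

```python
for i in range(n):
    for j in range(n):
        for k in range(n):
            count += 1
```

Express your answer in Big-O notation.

This is Triple nested loop. Time complexity: O(n³).

Answer: O(n³)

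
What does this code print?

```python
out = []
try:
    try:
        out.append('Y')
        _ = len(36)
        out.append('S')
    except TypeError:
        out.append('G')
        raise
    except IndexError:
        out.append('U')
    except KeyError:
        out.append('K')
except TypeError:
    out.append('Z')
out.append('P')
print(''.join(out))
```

Execution trace: 'Y' (inner try body) → 'G' (inner except TypeError) → 'Z' (outer except TypeError) → 'P' (after the try/except). Output: YGZP

Answer: YGZP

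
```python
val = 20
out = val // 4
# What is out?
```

Trace:
`val = 20` → val = 20
`out = val // 4` → out = 5
So out = 5

Answer: 5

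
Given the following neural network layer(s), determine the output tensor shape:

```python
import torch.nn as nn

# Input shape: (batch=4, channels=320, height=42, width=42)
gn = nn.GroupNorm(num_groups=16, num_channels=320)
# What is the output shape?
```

Input: (4, 320, 42, 42) -> Output: (4, 320, 42, 42)

Answer: (4, 320, 42, 42)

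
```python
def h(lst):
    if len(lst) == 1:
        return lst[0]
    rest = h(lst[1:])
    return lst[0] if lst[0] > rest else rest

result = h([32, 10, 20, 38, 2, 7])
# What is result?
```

Recursive max over [32, 10, 20, 38, 2, 7] = 38

Answer: 38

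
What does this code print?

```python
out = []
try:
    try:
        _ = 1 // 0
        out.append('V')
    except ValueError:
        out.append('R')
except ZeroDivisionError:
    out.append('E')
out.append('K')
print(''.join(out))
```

Execution trace: 'E' (outer except ZeroDivisionError) → 'K' (after the try/except). Output: EK

Answer: EK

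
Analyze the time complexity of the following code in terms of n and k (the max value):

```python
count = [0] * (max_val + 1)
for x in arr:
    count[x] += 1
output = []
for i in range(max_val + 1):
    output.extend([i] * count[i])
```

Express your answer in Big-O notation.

This is Counting sort (k = max value). Time complexity: O(n + k).

Answer: O(n + k)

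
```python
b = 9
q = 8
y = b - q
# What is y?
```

Trace:
`b = 9` → b = 9
`q = 8` → q = 8
`y = b - q` → y = 1
So y = 1

Answer: 1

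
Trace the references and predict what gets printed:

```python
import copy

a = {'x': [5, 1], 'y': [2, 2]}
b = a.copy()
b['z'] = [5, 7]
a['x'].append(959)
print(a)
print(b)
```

Key concept: shallow copy of dict with mutable values.
Step by step:
`a = {'x': [5, 1], 'y': [2, 2]}` → a = {'x': [5, 1], 'y': [2, 2]}
`b = a.copy()` → b = {'x': [5, 1], 'y': [2, 2]}
`b['z'] = [5, 7]` → b = {'x': [5, 1], 'y': [2, 2], 'z': [5, 7]}
`a['x'].append(959)` → a = {'x': [5, 1, 959], 'y': [2, 2]}; b = {'x': [5, 1, 959], 'y': [2, 2], 'z': [5, 7]}
`print(a)` → prints {'x': [5, 1, 959], 'y': [2, 2]}
`print(b)` → prints {'x': [5, 1, 959], 'y': [2, 2], 'z': [5, 7]}

Answer:
{'x': [5, 1, 959], 'y': [2, 2]}
{'x': [5, 1, 959], 'y': [2, 2], 'z': [5, 7]}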